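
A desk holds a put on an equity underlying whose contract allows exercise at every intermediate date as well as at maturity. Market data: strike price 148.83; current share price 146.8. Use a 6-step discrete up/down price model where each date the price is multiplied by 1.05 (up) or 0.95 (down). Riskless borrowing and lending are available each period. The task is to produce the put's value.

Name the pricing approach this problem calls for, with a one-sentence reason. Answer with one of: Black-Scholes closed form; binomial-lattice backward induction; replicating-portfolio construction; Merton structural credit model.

framework: binomial-lattice backward induction

Key observation: with exercise allowed before expiry on a discrete up/down model (6 steps from spot 146.8), the strike-148.83 put's value must be rolled back through the tree testing early exercise at each node.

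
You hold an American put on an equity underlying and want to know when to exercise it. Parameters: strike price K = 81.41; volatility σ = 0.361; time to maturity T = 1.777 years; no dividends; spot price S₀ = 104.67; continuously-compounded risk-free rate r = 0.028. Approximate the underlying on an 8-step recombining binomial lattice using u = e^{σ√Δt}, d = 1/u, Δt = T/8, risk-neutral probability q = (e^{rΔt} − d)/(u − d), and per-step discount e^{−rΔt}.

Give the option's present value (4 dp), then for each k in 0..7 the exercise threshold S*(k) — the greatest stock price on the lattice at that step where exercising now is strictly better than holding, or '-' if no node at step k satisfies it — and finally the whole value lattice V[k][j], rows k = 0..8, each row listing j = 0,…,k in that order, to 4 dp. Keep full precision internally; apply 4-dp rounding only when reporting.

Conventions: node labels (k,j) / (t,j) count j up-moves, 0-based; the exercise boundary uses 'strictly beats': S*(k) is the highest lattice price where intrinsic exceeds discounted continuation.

price = 7.3601
boundary = - - - - - 44.7063 52.9980 62.8275
tree:
7.3601
10.7998 3.6672
15.4468 5.8219 1.3415
21.4304 9.0575 2.3338 0.2659
28.6653 13.7409 4.0167 0.5103 0.0000
36.7037 20.1855 6.8213 0.9797 0.0000 0.0000
43.6982 28.4120 11.3873 1.8806 0.0000 0.0000 0.0000
49.5983 36.7037 18.5825 3.6100 0.0000 0.0000 0.0000 0.0000
54.5753 43.6982 28.4120 6.9298 0.0000 0.0000 0.0000 0.0000 0.0000

params: Δt=0.22212 u=1.18547 d=0.84355 q=0.47581 e^(-rΔt)=0.99380
t_8 payoffs: 54.5753 43.6982 28.4120 6.9298 0.0000 0.0000 0.0000 0.0000 0.0000
t_7: node(7,0) S=31.8117 payoff=49.5983 vs cont=49.0935 → 49.5983 [stop]  node(7,1) S=44.7063 payoff=36.7037 vs cont=36.1990 → 36.7037 [stop]  node(7,2) S=62.8275 payoff=18.5825 vs cont=18.0777 → 18.5825 [stop]  node(7,3) S=88.2941 payoff=0.0000 vs cont=3.6100 → 3.6100 [wait]  node(7,4) S=124.0832 payoff=0.0000 vs cont=0.0000 → 0.0000 [wait]  node(7,5) S=174.3791 payoff=0.0000 vs cont=0.0000 → 0.0000 [wait]  node(7,6) S=245.0621 payoff=0.0000 vs cont=0.0000 → 0.0000 [wait]  node(7,7) S=344.3957 payoff=0.0000 vs cont=0.0000 → 0.0000 [wait]  ⇒ S*(7)=62.8275
t_6: node(6,0) S=37.7118 payoff=43.6982 vs cont=43.1934 → 43.6982 [stop]  node(6,1) S=52.9980 payoff=28.4120 vs cont=27.9073 → 28.4120 [stop]  node(6,2) S=74.4802 payoff=6.9298 vs cont=11.3873 → 11.3873 [wait]  node(6,3) S=104.6700 payoff=0.0000 vs cont=1.8806 → 1.8806 [wait]  node(6,4) S=147.0970 payoff=0.0000 vs cont=0.0000 → 0.0000 [wait]  node(6,5) S=206.7213 payoff=0.0000 vs cont=0.0000 → 0.0000 [wait]  node(6,6) S=290.5139 payoff=0.0000 vs cont=0.0000 → 0.0000 [wait]  ⇒ S*(6)=52.9980
t_5: node(5,0) S=44.7063 payoff=36.7037 vs cont=36.1990 → 36.7037 [stop]  node(5,1) S=62.8275 payoff=18.5825 vs cont=20.1855 → 20.1855 [wait]  node(5,2) S=88.2941 payoff=0.0000 vs cont=6.8213 → 6.8213 [wait]  node(5,3) S=124.0832 payoff=0.0000 vs cont=0.9797 → 0.9797 [wait]  node(5,4) S=174.3791 payoff=0.0000 vs cont=0.0000 → 0.0000 [wait]  node(5,5) S=245.0621 payoff=0.0000 vs cont=0.0000 → 0.0000 [wait]  ⇒ S*(5)=44.7063
t_4: node(4,0) S=52.9980 payoff=28.4120 vs cont=28.6653 → 28.6653 [wait]  node(4,1) S=74.4802 payoff=6.9298 vs cont=13.7409 → 13.7409 [wait]  node(4,2) S=104.6700 payoff=0.0000 vs cont=4.0167 → 4.0167 [wait]  node(4,3) S=147.0970 payoff=0.0000 vs cont=0.5103 → 0.5103 [wait]  node(4,4) S=206.7213 payoff=0.0000 vs cont=0.0000 → 0.0000 [wait]  ⇒ S*(4)=-
t_3: node(3,0) S=62.8275 payoff=18.5825 vs cont=21.4304 → 21.4304 [wait]  node(3,1) S=88.2941 payoff=0.0000 vs cont=9.0575 → 9.0575 [wait]  node(3,2) S=124.0832 payoff=0.0000 vs cont=2.3338 → 2.3338 [wait]  node(3,3) S=174.3791 payoff=0.0000 vs cont=0.2659 → 0.2659 [wait]  ⇒ S*(3)=-
t_2: node(2,0) S=74.4802 payoff=6.9298 vs cont=15.4468 → 15.4468 [wait]  node(2,1) S=104.6700 payoff=0.0000 vs cont=5.8219 → 5.8219 [wait]  node(2,2) S=147.0970 payoff=0.0000 vs cont=1.3415 → 1.3415 [wait]  ⇒ S*(2)=-
t_1: node(1,0) S=88.2941 payoff=0.0000 vs cont=10.7998 → 10.7998 [wait]  node(1,1) S=124.0832 payoff=0.0000 vs cont=3.6672 → 3.6672 [wait]  ⇒ S*(1)=-
t_0: node(0,0) S=104.6700 payoff=0.0000 vs cont=7.3601 → 7.3601 [wait]  ⇒ S*(0)=-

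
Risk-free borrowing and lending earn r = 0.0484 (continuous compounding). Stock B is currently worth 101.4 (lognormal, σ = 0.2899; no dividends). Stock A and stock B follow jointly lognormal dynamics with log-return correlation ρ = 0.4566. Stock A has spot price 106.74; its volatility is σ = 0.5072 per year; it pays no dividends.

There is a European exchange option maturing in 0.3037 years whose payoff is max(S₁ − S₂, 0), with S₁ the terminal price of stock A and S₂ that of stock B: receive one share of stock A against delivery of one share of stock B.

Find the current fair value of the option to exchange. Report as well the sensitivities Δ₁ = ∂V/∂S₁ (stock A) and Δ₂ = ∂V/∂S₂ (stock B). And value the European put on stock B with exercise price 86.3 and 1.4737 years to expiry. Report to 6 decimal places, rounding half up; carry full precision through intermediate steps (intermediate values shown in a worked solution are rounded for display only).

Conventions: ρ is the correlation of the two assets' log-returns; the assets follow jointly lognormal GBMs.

σ_eff = √(σ₁² + σ₂² − 2ρσ₁σ₂) = √(0.5072² + 0.2899² − 2·0.4566·0.5072·0.2899) = 0.454994
d₁ = (ln(S₁/S₂) + (q₂ − q₁ + σ_eff²/2)T) / (σ_eff√T) = (ln(106.74/101.4) + (0.0 − 0.0 + 0.103510)·0.3037) / 0.250742 = 0.330055
d₂ = d₁ − σ_eff√T = 0.330055 − 0.250742 = 0.079312
N(d₁) = 0.629321,  N(d₂) = 0.531608
V = S₁·e^{−q₁T}·N(d₁) − S₂·e^{−q₂T}·N(d₂) = 67.173696 − 53.905043 = 13.268653
Δ₁ = e^{−q₁T}·N(d₁) = 0.629321;  Δ₂ = −e^{−q₂T}·N(d₂) = -0.531608
[vanilla: stock B put K=86.3]
σ√T = 0.2899·√1.4737 = 0.351927
d₁ = (ln(S/K) + (r+σ²/2)T) / (σ√T) = (ln(101.4/86.3) + (0.0484+0.2899²/2)·1.4737) / 0.351927 = (0.161243 + 0.133253) / 0.351927 = 0.836812
d₂ = d₁ − σ√T = 0.836812 − 0.351927 = 0.484885
e^{−rT} = 0.931157
N(−d₁) = 0.201349,  N(−d₂) = 0.313879
price = K·e^{−rT}·N(−d₂) − S·N(−d₁) = 25.222957 − 20.416795 = 4.806162

exchange price = 13.268653
Δ1 = 0.629321
Δ2 = -0.531608
price(stock B put K=86.3) = 4.806162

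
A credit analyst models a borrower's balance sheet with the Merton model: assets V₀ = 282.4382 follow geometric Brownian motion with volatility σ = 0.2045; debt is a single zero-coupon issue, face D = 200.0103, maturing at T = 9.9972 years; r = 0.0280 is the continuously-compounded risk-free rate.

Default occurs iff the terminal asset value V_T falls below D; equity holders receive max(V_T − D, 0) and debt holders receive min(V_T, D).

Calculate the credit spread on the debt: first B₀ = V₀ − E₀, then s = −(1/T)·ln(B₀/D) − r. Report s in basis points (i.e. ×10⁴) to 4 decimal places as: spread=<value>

spread=78.9667

With assets at 282.4382 and a single debt payment of 200.0103 at 9.9972 years:
d₁ = [ln(V₀/D) + (r + σ²/2)T] / (σ√T)
   = [ln(282.4382/200.0103) + (0.0280 + 0.5·0.2045²)·9.9972] / (0.2045·√9.9972)
   = [0.345091 + 0.488964] / 0.646595 = 1.289919
d₂ = d₁ − σ√T = 1.289919 − 0.646595 = 0.643323
N(d₁) = 0.901461,  N(d₂) = 0.739993,  e^(−rT) = 0.755843
E₀ = V₀·N(d₁) − D·e^(−rT)·N(d₂)
   = 282.4382·0.901461 − 200.0103·0.755843·0.739993 = 142.737448
B₀ = V₀ − E₀ = 282.4382 − 142.737448 = 139.700752
spread = −(1/T)·ln(B₀/D) − r = −(1/9.9972)·ln(139.700752/200.0103) − 0.0280 = 0.00789667
in basis points: 0.00789667 × 10⁴ = 78.9667 bp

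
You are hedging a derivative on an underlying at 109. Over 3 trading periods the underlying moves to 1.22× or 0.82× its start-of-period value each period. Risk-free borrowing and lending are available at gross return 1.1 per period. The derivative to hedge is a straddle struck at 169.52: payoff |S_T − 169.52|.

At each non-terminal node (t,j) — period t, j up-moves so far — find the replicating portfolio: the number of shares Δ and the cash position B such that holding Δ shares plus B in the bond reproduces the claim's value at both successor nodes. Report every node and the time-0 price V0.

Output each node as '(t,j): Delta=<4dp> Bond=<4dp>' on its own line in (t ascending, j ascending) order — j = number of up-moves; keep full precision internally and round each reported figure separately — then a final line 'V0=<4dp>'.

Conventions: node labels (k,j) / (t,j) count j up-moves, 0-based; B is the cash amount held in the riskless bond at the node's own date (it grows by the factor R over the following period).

(0,0): Delta=-0.4723 Bond=84.4850
(1,0): Delta=-1.0000 Bond=140.0992
(1,1): Delta=-0.3203 Bond=72.7196
(2,0): Delta=-1.0000 Bond=154.1091
(2,1): Delta=-1.0000 Bond=154.1091
(2,2): Delta=-0.1245 Bond=48.2268
V0=33.0041

Since d<R<u, set p* = (R−d)/(u−d) = 0.7000; price each node as the discounted p*-expectation of its children.
Expiry values: V(3,0)=109.4209, V(3,1)=80.1042, V(3,2)=36.4868, V(3,3)=28.4074
  t=2,j=0: stock 73.2916 → up 89.4158 (V=80.1042), down 60.0991 (V=109.4209). Price 80.8175; hedge Δ=-1.0000, bond B=154.1091.
  t=2,j=1: stock 109.0436 → up 133.0332 (V=36.4868), down 89.4158 (V=80.1042). Price 45.0655; hedge Δ=-1.0000, bond B=154.1091.
  t=2,j=2: stock 162.2356 → up 197.9274 (V=28.4074), down 133.0332 (V=36.4868). Price 28.0284; hedge Δ=-0.1245, bond B=48.2268.
  t=1,j=0: stock 89.3800 → up 109.0436 (V=45.0655), down 73.2916 (V=80.8175). Price 50.7192; hedge Δ=-1.0000, bond B=140.0992.
  t=1,j=1: stock 132.9800 → up 162.2356 (V=28.0284), down 109.0436 (V=45.0655). Price 30.1268; hedge Δ=-0.3203, bond B=72.7196.
  t=0,j=0: stock 109.0000 → up 132.9800 (V=30.1268), down 89.3800 (V=50.7192). Price 33.0041; hedge Δ=-0.4723, bond B=84.4850.
Verification: the root portfolio costs Δ(0,0)·S0 + B(0,0) = 33.0041, matching V0.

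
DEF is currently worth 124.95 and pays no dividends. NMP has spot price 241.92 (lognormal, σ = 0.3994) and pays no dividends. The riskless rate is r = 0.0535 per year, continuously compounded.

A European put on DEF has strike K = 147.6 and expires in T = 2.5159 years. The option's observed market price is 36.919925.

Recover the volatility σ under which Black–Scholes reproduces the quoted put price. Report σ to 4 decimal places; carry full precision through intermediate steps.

sigma = 0.4427

At σ = 0.4427 the Black–Scholes value reproduces the quote:
σ√T = 0.4427·√2.5159 = 0.702193
d₁ = (ln(S/K) + (r+σ²/2)T) / (σ√T) = (ln(124.95/147.6) + (0.0535+0.4427²/2)·2.5159) / 0.702193 = (-0.166592 + 0.381138) / 0.702193 = 0.305537
d₂ = d₁ − σ√T = 0.305537 − 0.702193 = -0.396656
e^{−rT} = 0.874065
N(−d₁) = 0.379979,  N(−d₂) = 0.654189
V = K·e^{−rT}·N(−d₂) − S·N(−d₁) = 84.398266 − 47.478341 = 36.919925 (equal to the quote); since ∂V/∂σ > 0 for all σ, the implied volatility is unique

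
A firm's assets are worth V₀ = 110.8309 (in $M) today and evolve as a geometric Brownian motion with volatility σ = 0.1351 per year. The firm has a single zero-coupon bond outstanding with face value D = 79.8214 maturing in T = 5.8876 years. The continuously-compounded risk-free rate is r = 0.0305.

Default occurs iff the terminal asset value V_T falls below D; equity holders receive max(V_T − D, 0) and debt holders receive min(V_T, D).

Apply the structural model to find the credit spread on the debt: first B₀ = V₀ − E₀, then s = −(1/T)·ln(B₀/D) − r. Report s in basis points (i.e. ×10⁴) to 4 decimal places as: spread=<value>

spread=18.7119

With assets at 110.8309 and a single debt payment of 79.8214 at 5.8876 years:
d₁ = [ln(V₀/D) + (r + σ²/2)T] / (σ√T)
   = [ln(110.8309/79.8214) + (0.0305 + 0.5·0.1351²)·5.8876] / (0.1351·√5.8876)
   = [0.328214 + 0.233302] / 0.327812 = 1.712922
d₂ = d₁ − σ√T = 1.712922 − 0.327812 = 1.385111
N(d₁) = 0.956637,  N(d₂) = 0.916991,  e^(−rT) = 0.835628
E₀ = V₀·N(d₁) − D·e^(−rT)·N(d₂)
   = 110.8309·0.956637 − 79.8214·0.835628·0.916991 = 44.860705
B₀ = V₀ − E₀ = 110.8309 − 44.860705 = 65.970195
spread = −(1/T)·ln(B₀/D) − r = −(1/5.8876)·ln(65.970195/79.8214) − 0.0305 = 0.00187119
in basis points: 0.00187119 × 10⁴ = 18.7119 bp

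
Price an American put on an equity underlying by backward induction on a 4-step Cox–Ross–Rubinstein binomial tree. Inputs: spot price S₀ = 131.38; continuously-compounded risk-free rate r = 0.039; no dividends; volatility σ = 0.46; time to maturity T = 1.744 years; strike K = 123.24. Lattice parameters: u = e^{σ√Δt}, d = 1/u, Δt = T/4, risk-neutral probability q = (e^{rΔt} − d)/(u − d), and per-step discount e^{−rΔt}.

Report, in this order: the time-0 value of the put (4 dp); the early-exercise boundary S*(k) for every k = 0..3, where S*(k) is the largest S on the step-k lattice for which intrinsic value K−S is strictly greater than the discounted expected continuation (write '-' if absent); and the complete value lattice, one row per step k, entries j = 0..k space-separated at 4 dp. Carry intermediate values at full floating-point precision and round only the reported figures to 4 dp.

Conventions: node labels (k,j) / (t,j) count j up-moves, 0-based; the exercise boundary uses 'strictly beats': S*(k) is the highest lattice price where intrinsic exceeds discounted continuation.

price = 22.1464
boundary = - - 71.5656 52.8193
tree:
22.1464
34.4786 8.0613
51.6744 14.9748 0.0000
70.4207 27.8175 0.0000 0.0000
84.2566 51.6744 0.0000 0.0000 0.0000

Δt=0.43600  u=1.35492  d=0.73805  q=0.45244  discount=0.98314
step 4 (expiry): payoffs max(K−S,0) = 84.2566 51.6744 0.0000 0.0000 0.0000
step 3: (k=3,j=0): S=52.8193, K−S=70.4207, hold=68.3429 ⇒ V=70.4207 exercise | (k=3,j=1): S=96.9654, K−S=26.2746, hold=27.8175 ⇒ V=27.8175 continue | (k=3,j=2): S=178.0088, K−S=0.0000, hold=0.0000 ⇒ V=0.0000 continue | (k=3,j=3): S=326.7881, K−S=0.0000, hold=0.0000 ⇒ V=0.0000 continue  boundary S*=52.8193
step 2: (k=2,j=0): S=71.5656, K−S=51.6744, hold=50.2828 ⇒ V=51.6744 exercise | (k=2,j=1): S=131.3800, K−S=0.0000, hold=14.9748 ⇒ V=14.9748 continue | (k=2,j=2): S=241.1870, K−S=0.0000, hold=0.0000 ⇒ V=0.0000 continue  boundary S*=71.5656
step 1: (k=1,j=0): S=96.9654, K−S=26.2746, hold=34.4786 ⇒ V=34.4786 continue | (k=1,j=1): S=178.0088, K−S=0.0000, hold=8.0613 ⇒ V=8.0613 continue  boundary S*=-
step 0: (k=0,j=0): S=131.3800, K−S=0.0000, hold=22.1464 ⇒ V=22.1464 continue  boundary S*=-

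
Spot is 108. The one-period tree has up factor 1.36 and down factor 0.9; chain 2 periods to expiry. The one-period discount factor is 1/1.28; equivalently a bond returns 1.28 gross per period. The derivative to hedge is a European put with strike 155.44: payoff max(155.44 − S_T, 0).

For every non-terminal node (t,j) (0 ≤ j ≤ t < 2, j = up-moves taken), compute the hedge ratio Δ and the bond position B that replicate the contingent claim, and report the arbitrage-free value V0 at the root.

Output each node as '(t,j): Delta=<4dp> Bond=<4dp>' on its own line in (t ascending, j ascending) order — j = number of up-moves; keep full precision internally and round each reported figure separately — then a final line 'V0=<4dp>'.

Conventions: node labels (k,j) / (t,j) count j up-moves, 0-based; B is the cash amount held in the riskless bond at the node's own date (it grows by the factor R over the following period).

(0,0): Delta=-0.4243 Bond=51.1552
(1,0): Delta=-1.0000 Bond=121.4375
(1,1): Delta=-0.3441 Bond=53.6978
V0=5.3317

Since d<R<u, set p* = (R−d)/(u−d) = 0.8261; price each node as the discounted p*-expectation of its children.
Payoffs at expiry: V(2,0)=67.9600, V(2,1)=23.2480, V(2,2)=0.0000
(1,0): S=97.2000. Δ = (V_up−V_dn)/(S_up−S_dn) = (23.2480−67.9600)/(132.1920−87.4800) = -1.0000. V = [p*·23.2480 + (1−p*)·67.9600]/1.28 = 24.2375. B = V − Δ·S = 121.4375.
(1,1): S=146.8800. Δ = (V_up−V_dn)/(S_up−S_dn) = (0.0000−23.2480)/(199.7568−132.1920) = -0.3441. V = [p*·0.0000 + (1−p*)·23.2480]/1.28 = 3.1587. B = V − Δ·S = 53.6978.
(0,0): S=108.0000. Δ = (V_up−V_dn)/(S_up−S_dn) = (3.1587−24.2375)/(146.8800−97.2000) = -0.4243. V = [p*·3.1587 + (1−p*)·24.2375]/1.28 = 5.3317. B = V − Δ·S = 51.1552.
Check: Δ(0,0)·S0 + B(0,0) = 5.3317 = V0.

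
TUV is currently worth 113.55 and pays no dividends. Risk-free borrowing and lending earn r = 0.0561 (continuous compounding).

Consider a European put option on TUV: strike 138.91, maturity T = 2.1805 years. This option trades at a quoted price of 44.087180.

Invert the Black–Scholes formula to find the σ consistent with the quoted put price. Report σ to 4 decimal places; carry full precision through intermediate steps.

sigma = 0.5808

At σ = 0.5808 the Black–Scholes value reproduces the quote:
σ√T = 0.5808·√2.1805 = 0.857639
d₁ = (ln(S/K) + (r+σ²/2)T) / (σ√T) = (ln(113.55/138.91) + (0.0561+0.5808²/2)·2.1805) / 0.857639 = (-0.201583 + 0.490099) / 0.857639 = 0.336407
d₂ = d₁ − σ√T = 0.336407 − 0.857639 = -0.521233
e^{−rT} = 0.884860
N(−d₁) = 0.368282,  N(−d₂) = 0.698898
V = K·e^{−rT}·N(−d₂) − S·N(−d₁) = 85.905611 − 41.818431 = 44.087180 (the observed quote) — the price is monotone increasing in volatility, hence this σ is the only solution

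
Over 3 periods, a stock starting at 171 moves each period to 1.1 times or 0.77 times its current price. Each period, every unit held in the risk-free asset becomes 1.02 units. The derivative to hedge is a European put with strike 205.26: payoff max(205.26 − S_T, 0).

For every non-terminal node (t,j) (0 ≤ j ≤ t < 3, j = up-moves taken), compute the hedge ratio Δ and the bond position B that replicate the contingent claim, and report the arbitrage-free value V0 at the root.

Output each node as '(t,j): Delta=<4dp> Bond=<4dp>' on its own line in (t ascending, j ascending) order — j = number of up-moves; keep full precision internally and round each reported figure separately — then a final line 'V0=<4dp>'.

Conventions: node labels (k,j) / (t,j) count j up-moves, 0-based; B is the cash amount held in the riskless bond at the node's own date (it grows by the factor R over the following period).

The replicating-portfolio and risk-neutral prices coincide; use p* = (1.02−0.77)/(1.1−0.77) = 0.7576 for the latter.
Payoffs at expiry: V(3,0)=127.1929, V(3,1)=93.7355, V(3,2)=45.9393, V(3,3)=0.0000
(2,0): S=101.3859. Δ = (V_up−V_dn)/(S_up−S_dn) = (93.7355−127.1929)/(111.5245−78.0671) = -1.0000. V = [p*·93.7355 + (1−p*)·127.1929]/1.02 = 99.8494. B = V − Δ·S = 201.2353.
(2,1): S=144.8370. Δ = (V_up−V_dn)/(S_up−S_dn) = (45.9393−93.7355)/(159.3207−111.5245) = -1.0000. V = [p*·45.9393 + (1−p*)·93.7355]/1.02 = 56.3983. B = V − Δ·S = 201.2353.
(2,2): S=206.9100. Δ = (V_up−V_dn)/(S_up−S_dn) = (0.0000−45.9393)/(227.6010−159.3207) = -0.6728. V = [p*·0.0000 + (1−p*)·45.9393]/1.02 = 10.9184. B = V − Δ·S = 150.1284.
(1,0): S=131.6700. Δ = (V_up−V_dn)/(S_up−S_dn) = (56.3983−99.8494)/(144.8370−101.3859) = -1.0000. V = [p*·56.3983 + (1−p*)·99.8494]/1.02 = 65.6195. B = V − Δ·S = 197.2895.
(1,1): S=188.1000. Δ = (V_up−V_dn)/(S_up−S_dn) = (10.9184−56.3983)/(206.9100−144.8370) = -0.7327. V = [p*·10.9184 + (1−p*)·56.3983]/1.02 = 21.5136. B = V − Δ·S = 159.3313.
(0,0): S=171.0000. Δ = (V_up−V_dn)/(S_up−S_dn) = (21.5136−65.6195)/(188.1000−131.6700) = -0.7816. V = [p*·21.5136 + (1−p*)·65.6195]/1.02 = 31.5744. B = V − Δ·S = 165.2287.
Sanity check at the root: Δ(0,0)·S0 + B(0,0) reproduces V0 = 31.5744.

(0,0): Delta=-0.7816 Bond=165.2287
(1,0): Delta=-1.0000 Bond=197.2895
(1,1): Delta=-0.7327 Bond=159.3313
(2,0): Delta=-1.0000 Bond=201.2353
(2,1): Delta=-1.0000 Bond=201.2353
(2,2): Delta=-0.6728 Bond=150.1284
V0=31.5744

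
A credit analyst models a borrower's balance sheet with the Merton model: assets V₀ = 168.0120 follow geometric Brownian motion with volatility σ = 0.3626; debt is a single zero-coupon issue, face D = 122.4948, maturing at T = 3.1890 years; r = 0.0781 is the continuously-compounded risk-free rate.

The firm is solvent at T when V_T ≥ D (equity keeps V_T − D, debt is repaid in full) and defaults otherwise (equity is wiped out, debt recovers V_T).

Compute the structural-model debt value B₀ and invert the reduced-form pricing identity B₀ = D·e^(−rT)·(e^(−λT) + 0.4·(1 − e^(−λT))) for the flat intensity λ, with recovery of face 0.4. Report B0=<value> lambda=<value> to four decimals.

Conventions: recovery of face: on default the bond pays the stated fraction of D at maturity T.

Work the structural quantities from V₀ = 168.0120 against face 122.4948:
d₁ = [ln(V₀/D) + (r + σ²/2)T] / (σ√T)
   = [ln(168.0120/122.4948) + (0.0781 + 0.5·0.3626²)·3.1890] / (0.3626·√3.1890)
   = [0.315967 + 0.458704] / 0.647523 = 1.196360
d₂ = d₁ − σ√T = 1.196360 − 0.647523 = 0.548838
N(d₁) = 0.884222,  N(d₂) = 0.708442,  e^(−rT) = 0.779532
E₀ = V₀·N(d₁) − D·e^(−rT)·N(d₂)
   = 168.0120·0.884222 − 122.4948·0.779532·0.708442 = 80.911764
B₀ = V₀ − E₀ = 168.0120 − 80.911764 = 87.100236
e^(−λT) = (B₀·e^(rT)/D − 0.4)/(1 − 0.4) = (87.1002·1.282820/122.4948 − 0.4)/0.6 = 0.85358687
λ = −ln(0.85358687)/3.1890 = 0.049642

B0=87.1002 lambda=0.0496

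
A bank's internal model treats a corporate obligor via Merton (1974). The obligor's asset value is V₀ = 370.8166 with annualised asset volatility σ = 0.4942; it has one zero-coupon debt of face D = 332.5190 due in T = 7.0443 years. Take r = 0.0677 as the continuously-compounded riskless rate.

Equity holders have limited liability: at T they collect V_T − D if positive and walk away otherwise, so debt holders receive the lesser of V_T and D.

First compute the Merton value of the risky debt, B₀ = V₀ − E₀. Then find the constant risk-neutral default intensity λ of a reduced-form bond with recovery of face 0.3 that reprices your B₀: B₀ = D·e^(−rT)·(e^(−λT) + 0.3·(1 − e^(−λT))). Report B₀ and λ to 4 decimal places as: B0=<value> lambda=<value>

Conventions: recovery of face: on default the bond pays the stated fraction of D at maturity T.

With assets at 370.8166 and a single debt payment of 332.5190 at 7.0443 years:
d₁ = [ln(V₀/D) + (r + σ²/2)T] / (σ√T)
   = [ln(370.8166/332.5190) + (0.0677 + 0.5·0.4942²)·7.0443] / (0.4942·√7.0443)
   = [0.109011 + 1.337127] / 1.311661 = 1.102523
d₂ = d₁ − σ√T = 1.102523 − 1.311661 = -0.209138
N(d₁) = 0.864883,  N(d₂) = 0.417170,  e^(−rT) = 0.620705
E₀ = V₀·N(d₁) − D·e^(−rT)·N(d₂)
   = 370.8166·0.864883 − 332.5190·0.620705·0.417170 = 234.610541
B₀ = V₀ − E₀ = 370.8166 − 234.610541 = 136.206059
e^(−λT) = (B₀·e^(rT)/D − 0.3)/(1 − 0.3) = (136.2061·1.611071/332.5190 − 0.3)/0.7 = 0.51417893
λ = −ln(0.51417893)/7.0443 = 0.094429

B0=136.2061 lambda=0.0944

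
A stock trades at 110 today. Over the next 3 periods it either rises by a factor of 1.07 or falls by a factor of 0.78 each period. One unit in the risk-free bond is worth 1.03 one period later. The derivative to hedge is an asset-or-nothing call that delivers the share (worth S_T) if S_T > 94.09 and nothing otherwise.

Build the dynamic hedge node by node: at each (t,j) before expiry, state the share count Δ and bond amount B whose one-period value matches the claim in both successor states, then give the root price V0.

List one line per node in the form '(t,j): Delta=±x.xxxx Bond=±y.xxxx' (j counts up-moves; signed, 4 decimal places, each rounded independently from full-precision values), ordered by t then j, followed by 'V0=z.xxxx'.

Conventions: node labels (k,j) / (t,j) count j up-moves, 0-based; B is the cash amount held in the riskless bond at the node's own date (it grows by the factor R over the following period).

(0,0): Delta=1.4923 Bond=-57.5008
(1,0): Delta=3.3043 Bond=-214.6936
(1,1): Delta=1.2809 Bond=-34.3510
(2,0): Delta=0.0000 Bond=0.0000
(2,1): Delta=3.6897 Bond=-256.5159
(2,2): Delta=1.0000 Bond=0.0000
V0=106.6503

Arbitrage-free pricing uses the up-move probability p* = (R−d)/(u−d) = 0.8621, discounting each step at R = 1.03.
At maturity the claim pays: V(3,0)=0.0000, V(3,1)=0.0000, V(3,2)=98.2324, V(3,3)=134.7547
Node (2,0) S=66.9240: V=(p*·0.0000+(1−p*)·0.0000)/1.03=0.0000; Δ=(0.0000−0.0000)/(71.6087−52.2007)=0.0000; B=V−Δ·S=0.0000
Node (2,1) S=91.8060: V=(p*·98.2324+(1−p*)·0.0000)/1.03=82.2166; Δ=(98.2324−0.0000)/(98.2324−71.6087)=3.6897; B=V−Δ·S=-256.5159
Node (2,2) S=125.9390: V=(p*·134.7547+(1−p*)·98.2324)/1.03=125.9390; Δ=(134.7547−98.2324)/(134.7547−98.2324)=1.0000; B=V−Δ·S=0.0000
Node (1,0) S=85.8000: V=(p*·82.2166+(1−p*)·0.0000)/1.03=68.8120; Δ=(82.2166−0.0000)/(91.8060−66.9240)=3.3043; B=V−Δ·S=-214.6936
Node (1,1) S=117.7000: V=(p*·125.9390+(1−p*)·82.2166)/1.03=116.4159; Δ=(125.9390−82.2166)/(125.9390−91.8060)=1.2809; B=V−Δ·S=-34.3510
Node (0,0) S=110.0000: V=(p*·116.4159+(1−p*)·68.8120)/1.03=106.6503; Δ=(116.4159−68.8120)/(117.7000−85.8000)=1.4923; B=V−Δ·S=-57.5008
Sanity check at the root: Δ(0,0)·S0 + B(0,0) reproduces V0 = 106.6503.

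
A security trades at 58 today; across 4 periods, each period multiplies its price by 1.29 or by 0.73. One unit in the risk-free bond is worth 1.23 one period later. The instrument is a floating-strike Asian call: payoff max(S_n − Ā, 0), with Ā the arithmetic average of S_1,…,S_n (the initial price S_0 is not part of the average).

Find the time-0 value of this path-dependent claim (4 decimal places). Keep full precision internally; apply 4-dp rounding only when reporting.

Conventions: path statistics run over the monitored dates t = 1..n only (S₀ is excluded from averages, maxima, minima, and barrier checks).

price = 14.7098

Risk-neutral up-probability p* = (R−d)/(u−d) = (1.23−0.73)/(1.29−0.73) = 0.8929; the claim prices as the p*-weighted sum of path payoffs discounted by R^4.
Enumerate all 2^4 = 16 price paths (U = up ×1.29, D = down ×0.73); each path with k up-moves has probability p*^k·(1−p*)^(4−k).
DDDD: Ā=28.0705, payoff=0.0000, prob=0.000132
UDDD: Ā=49.6041, payoff=0.0000, prob=0.001098
DUDD: Ā=41.4841, payoff=0.0000, prob=0.001098
UUDD: Ā=73.3075, payoff=0.0000, prob=0.009151
DDUD: Ā=35.5565, payoff=0.0000, prob=0.001098
UDUD: Ā=62.8327, payoff=0.0000, prob=0.009151
DUUD: Ā=54.7127, payoff=0.0000, prob=0.009151
UUUD: Ā=96.6841, payoff=0.0000, prob=0.076262
DDDU: Ā=31.2294, payoff=0.0000, prob=0.001098
UDDU: Ā=55.1861, payoff=0.0000, prob=0.009151
DUDU: Ā=47.0661, payoff=4.3682, prob=0.009151
UUDU: Ā=83.1717, payoff=7.7192, prob=0.076262
DDUU: Ā=41.1385, payoff=10.2958, prob=0.009151
UDUU: Ā=72.6969, payoff=18.1940, prob=0.076262
DUUU: Ā=64.5769, payoff=26.3140, prob=0.076262
UUUU: Ā=114.1153, payoff=46.5000, prob=0.635518
Price = Σ prob·payoff / R^4 = 33.668746 / 2.288866 = 14.7098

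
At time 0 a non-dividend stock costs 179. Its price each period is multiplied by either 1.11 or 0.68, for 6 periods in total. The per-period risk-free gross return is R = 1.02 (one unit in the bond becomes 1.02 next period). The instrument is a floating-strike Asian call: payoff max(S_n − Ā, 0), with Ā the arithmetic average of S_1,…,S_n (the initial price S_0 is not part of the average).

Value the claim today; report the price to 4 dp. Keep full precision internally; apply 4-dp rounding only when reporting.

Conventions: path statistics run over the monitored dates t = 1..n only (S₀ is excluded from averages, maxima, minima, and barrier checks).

price = 21.7544

With p* = (R−d)/(u−d) = 0.7907, sum probability × payoff across the paths and divide by R^6.
Enumerate all 2^6 = 64 price paths (U = up ×1.11, D = down ×0.68); each path with k up-moves has probability p*^k·(1−p*)^(6−k).
DDDDDD: Ā=57.1280, payoff=0.0000, prob=0.000084
UDDDDD: Ā=93.2531, payoff=0.0000, prob=0.000318
DUDDDD: Ā=80.4248, payoff=0.0000, prob=0.000318
UUDDDD: Ā=131.2817, payoff=0.0000, prob=0.001200
DDUDDD: Ā=71.7015, payoff=0.0000, prob=0.000318
UDUDDD: Ā=117.0422, payoff=0.0000, prob=0.001200
DUUDDD: Ā=104.2139, payoff=0.0000, prob=0.001200
UUUDDD: Ā=170.1138, payoff=0.0000, prob=0.004533
DDDUDD: Ā=65.7697, payoff=0.0000, prob=0.000318
UDDUDD: Ā=107.3594, payoff=0.0000, prob=0.001200
DUDUDD: Ā=94.5311, payoff=0.0000, prob=0.001200
UUDUDD: Ā=154.3080, payoff=0.0000, prob=0.004533
DDUUDD: Ā=85.8078, payoff=0.0000, prob=0.001200
UDUUDD: Ā=140.0686, payoff=0.0000, prob=0.004533
DUUUDD: Ā=127.2403, payoff=0.0000, prob=0.004533
UUUUDD: Ā=207.7010, payoff=0.0000, prob=0.017123
DDDDUD: Ā=61.7361, payoff=0.0000, prob=0.000318
UDDDUD: Ā=100.7751, payoff=0.0000, prob=0.001200
DUDDUD: Ā=87.9467, payoff=0.0000, prob=0.001200
UUDDUD: Ā=143.5601, payoff=0.0000, prob=0.004533
DDUDUD: Ā=79.2235, payoff=0.0000, prob=0.001200
UDUDUD: Ā=129.3207, payoff=0.0000, prob=0.004533
DUUDUD: Ā=116.4923, payoff=0.0000, prob=0.004533
UUUDUD: Ā=190.1566, payoff=0.0000, prob=0.017123
DDDUUD: Ā=73.2916, payoff=0.0000, prob=0.001200
UDDUUD: Ā=119.6378, payoff=0.0000, prob=0.004533
DUDUUD: Ā=106.8095, payoff=0.0000, prob=0.004533
UUDUUD: Ā=174.3508, payoff=0.0000, prob=0.017123
DDUUUD: Ā=98.0862, payoff=0.0000, prob=0.004533
UDUUUD: Ā=160.1113, payoff=0.0000, prob=0.017123
DUUUUD: Ā=147.2830, payoff=0.0000, prob=0.017123
UUUUUD: Ā=240.4179, payoff=0.0000, prob=0.064688
DDDDDU: Ā=58.9932, payoff=0.0000, prob=0.000318
UDDDDU: Ā=96.2977, payoff=0.0000, prob=0.001200
DUDDDU: Ā=83.4694, payoff=0.0000, prob=0.001200
UUDDDU: Ā=136.2515, payoff=0.0000, prob=0.004533
DDUDDU: Ā=74.7461, payoff=0.0000, prob=0.001200
UDUDDU: Ā=122.0121, payoff=0.0000, prob=0.004533
DUUDDU: Ā=109.1837, payoff=0.0000, prob=0.004533
UUUDDU: Ā=178.2264, payoff=0.0000, prob=0.017123
DDDUDU: Ā=68.8143, payoff=0.0000, prob=0.001200
UDDUDU: Ā=112.3292, payoff=0.0000, prob=0.004533
DUDUDU: Ā=99.5009, payoff=0.0000, prob=0.004533
UUDUDU: Ā=162.4206, payoff=0.0000, prob=0.017123
DDUUDU: Ā=90.7776, payoff=0.0000, prob=0.004533
UDUUDU: Ā=148.1811, payoff=0.0000, prob=0.017123
DUUUDU: Ā=135.3528, payoff=0.0000, prob=0.017123
UUUUDU: Ā=220.9435, payoff=0.0000, prob=0.064688
DDDDUU: Ā=64.7807, payoff=0.0000, prob=0.001200
UDDDUU: Ā=105.7449, payoff=0.0000, prob=0.004533
DUDDUU: Ā=92.9166, payoff=0.0000, prob=0.004533
UUDDUU: Ā=151.6726, payoff=0.0000, prob=0.017123
DDUDUU: Ā=84.1933, payoff=0.0000, prob=0.004533
UDUDUU: Ā=137.4332, payoff=0.0000, prob=0.017123
DUUDUU: Ā=124.6049, payoff=1.0452, prob=0.017123
UUUDUU: Ā=203.3991, payoff=1.7062, prob=0.064688
DDDUUU: Ā=78.2615, payoff=0.0000, prob=0.004533
UDDUUU: Ā=127.7504, payoff=0.0000, prob=0.017123
DUDUUU: Ā=114.9220, payoff=10.7280, prob=0.017123
UUDUUU: Ā=187.5933, payoff=17.5120, prob=0.064688
DDUUUU: Ā=106.1988, payoff=19.4513, prob=0.017123
UDUUUU: Ā=173.3539, payoff=31.7514, prob=0.064688
DUUUUU: Ā=160.5255, payoff=44.5797, prob=0.064688
UUUUUU: Ā=262.0343, payoff=72.7699, prob=0.244378
Price = Σ prob·payoff / R^6 = 24.498978 / 1.126162 = 21.7544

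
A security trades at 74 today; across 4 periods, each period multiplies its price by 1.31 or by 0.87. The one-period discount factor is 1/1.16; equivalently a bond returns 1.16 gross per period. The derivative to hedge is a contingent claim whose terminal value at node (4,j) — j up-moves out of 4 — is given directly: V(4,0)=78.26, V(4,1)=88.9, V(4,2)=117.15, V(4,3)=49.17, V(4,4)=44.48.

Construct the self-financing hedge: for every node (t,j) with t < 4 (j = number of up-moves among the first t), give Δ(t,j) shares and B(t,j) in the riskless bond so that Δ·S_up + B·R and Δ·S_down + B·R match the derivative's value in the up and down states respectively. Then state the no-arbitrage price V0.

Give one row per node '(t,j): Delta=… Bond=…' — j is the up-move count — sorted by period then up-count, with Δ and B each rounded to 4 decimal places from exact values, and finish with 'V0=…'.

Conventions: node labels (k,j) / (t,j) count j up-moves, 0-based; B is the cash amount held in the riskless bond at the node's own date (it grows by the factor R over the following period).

(0,0): Delta=-0.4846 Bond=76.4132
(1,0): Delta=-0.4092 Bond=83.7844
(1,1): Delta=-0.5106 Bond=91.1504
(2,0): Delta=0.7782 Bond=30.6816
(2,1): Delta=-0.8171 Bond=131.5908
(2,2): Delta=-0.4052 Bond=92.3605
(3,0): Delta=0.4962 Bond=49.3292
(3,1): Delta=0.8750 Bond=28.4845
(3,2): Delta=-1.3984 Bond=216.8664
(3,3): Delta=-0.0641 Bond=50.3822
V0=40.5492

No-arbitrage ⇒ martingale measure with p* = (R−d)/(u−d) = 0.6591.
Terminal payoffs: V(4,0)=78.2600, V(4,1)=88.9000, V(4,2)=117.1500, V(4,3)=49.1700, V(4,4)=44.4800
Node (3,0) S=48.7292: V=(p*·88.9000+(1−p*)·78.2600)/1.16=73.5110; Δ=(88.9000−78.2600)/(63.8353−42.3944)=0.4962; B=V−Δ·S=49.3292
Node (3,1) S=73.3739: V=(p*·117.1500+(1−p*)·88.9000)/1.16=92.6891; Δ=(117.1500−88.9000)/(96.1198−63.8353)=0.8750; B=V−Δ·S=28.4845
Node (3,2) S=110.4825: V=(p*·49.1700+(1−p*)·117.1500)/1.16=62.3664; Δ=(49.1700−117.1500)/(144.7321−96.1198)=-1.3984; B=V−Δ·S=216.8664
Node (3,3) S=166.3587: V=(p*·44.4800+(1−p*)·49.1700)/1.16=39.7232; Δ=(44.4800−49.1700)/(217.9299−144.7321)=-0.0641; B=V−Δ·S=50.3822
Node (2,0) S=56.0106: V=(p*·92.6891+(1−p*)·73.5110)/1.16=74.2682; Δ=(92.6891−73.5110)/(73.3739−48.7292)=0.7782; B=V−Δ·S=30.6816
Node (2,1) S=84.3378: V=(p*·62.3664+(1−p*)·92.6891)/1.16=62.6756; Δ=(62.3664−92.6891)/(110.4825−73.3739)=-0.8171; B=V−Δ·S=131.5908
Node (2,2) S=126.9914: V=(p*·39.7232+(1−p*)·62.3664)/1.16=40.8987; Δ=(39.7232−62.3664)/(166.3587−110.4825)=-0.4052; B=V−Δ·S=92.3605
Node (1,0) S=64.3800: V=(p*·62.6756+(1−p*)·74.2682)/1.16=57.4376; Δ=(62.6756−74.2682)/(84.3378−56.0106)=-0.4092; B=V−Δ·S=83.7844
Node (1,1) S=96.9400: V=(p*·40.8987+(1−p*)·62.6756)/1.16=41.6574; Δ=(40.8987−62.6756)/(126.9914−84.3378)=-0.5106; B=V−Δ·S=91.1504
Node (0,0) S=74.0000: V=(p*·41.6574+(1−p*)·57.4376)/1.16=40.5492; Δ=(41.6574−57.4376)/(96.9400−64.3800)=-0.4846; B=V−Δ·S=76.4132
Verification: the root portfolio costs Δ(0,0)·S0 + B(0,0) = 40.5492, matching V0.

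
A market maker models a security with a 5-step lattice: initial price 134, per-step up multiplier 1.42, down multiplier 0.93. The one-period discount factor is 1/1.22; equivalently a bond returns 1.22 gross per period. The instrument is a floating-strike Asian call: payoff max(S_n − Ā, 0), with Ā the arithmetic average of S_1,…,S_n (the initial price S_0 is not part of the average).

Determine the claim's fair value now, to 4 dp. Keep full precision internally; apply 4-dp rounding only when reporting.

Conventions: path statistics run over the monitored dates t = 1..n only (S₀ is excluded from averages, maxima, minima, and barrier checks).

Under the martingale measure an up-move has probability p* = 0.5918; value the claim as the probability-weighted average of per-path payoffs, discounted 5 periods at R = 1.22.
Enumerate all 2^5 = 32 price paths (U = up ×1.42, D = down ×0.93); each path with k up-moves has probability p*^k·(1−p*)^(5−k).
DDDDD: Ā=108.3523, payoff=0.0000, prob=0.011328
UDDDD: Ā=165.4412, payoff=0.0000, prob=0.016426
DUDDD: Ā=152.3092, payoff=0.0000, prob=0.016426
UUDDD: Ā=232.5581, payoff=0.0000, prob=0.023818
DDUDD: Ā=140.0964, payoff=2.2429, prob=0.016426
UDUDD: Ā=213.9107, payoff=3.4247, prob=0.023818
DUUDD: Ā=200.7787, payoff=16.5567, prob=0.023818
UUUDD: Ā=306.5653, payoff=25.2800, prob=0.034536
DDDUD: Ā=128.7386, payoff=13.6008, prob=0.016426
UDDUD: Ā=196.5686, payoff=20.7668, prob=0.023818
DUDUD: Ā=183.4366, payoff=33.8988, prob=0.023818
UUDUD: Ā=280.0859, payoff=51.7594, prob=0.034536
DDUUD: Ā=171.2238, payoff=46.1115, prob=0.023818
UDUUD: Ā=261.4385, payoff=70.4069, prob=0.034536
DUUUD: Ā=248.3065, payoff=83.5389, prob=0.034536
UUUUD: Ā=379.1346, payoff=127.5539, prob=0.050077
DDDDU: Ā=118.1757, payoff=24.1636, prob=0.016426
UDDDU: Ā=180.4404, payoff=36.8949, prob=0.023818
DUDDU: Ā=167.3084, payoff=50.0269, prob=0.023818
UUDDU: Ā=255.4601, payoff=76.3852, prob=0.034536
DDUDU: Ā=155.0956, payoff=62.2397, prob=0.023818
UDUDU: Ā=236.8127, payoff=95.0327, prob=0.034536
DUUDU: Ā=223.6807, payoff=108.1647, prob=0.034536
UUUDU: Ā=341.5339, payoff=165.1546, prob=0.050077
DDDUU: Ā=143.7378, payoff=73.5976, prob=0.023818
UDDUU: Ā=219.4706, payoff=112.3748, prob=0.034536
DUDUU: Ā=206.3386, payoff=125.5068, prob=0.034536
UUDUU: Ā=315.0546, payoff=191.6340, prob=0.050077
DDUUU: Ā=194.1258, payoff=137.7195, prob=0.034536
UDUUU: Ā=296.4071, payoff=210.2814, prob=0.050077
DUUUU: Ā=283.2751, payoff=223.4134, prob=0.050077
UUUUU: Ā=432.5276, payoff=341.1259, prob=0.072612
Price = Σ prob·payoff / R^5 = 110.186722 / 2.702708 = 40.7690

price = 40.7690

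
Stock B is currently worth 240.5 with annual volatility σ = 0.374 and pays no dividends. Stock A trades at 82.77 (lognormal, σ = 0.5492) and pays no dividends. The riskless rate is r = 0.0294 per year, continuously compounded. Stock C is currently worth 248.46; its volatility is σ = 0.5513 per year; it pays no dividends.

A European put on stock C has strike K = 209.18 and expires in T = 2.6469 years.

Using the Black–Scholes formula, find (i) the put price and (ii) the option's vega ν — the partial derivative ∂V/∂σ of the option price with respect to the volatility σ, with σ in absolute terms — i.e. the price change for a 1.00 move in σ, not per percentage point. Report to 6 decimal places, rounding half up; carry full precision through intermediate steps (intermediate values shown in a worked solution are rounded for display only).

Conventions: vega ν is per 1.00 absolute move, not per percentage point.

price = 51.772026
ν = 123.805243

σ√T = 0.5513·√2.6469 = 0.896926
d₁ = (ln(S/K) + (r+σ²/2)T) / (σ√T) = (ln(248.46/209.18) + (0.0294+0.5513²/2)·2.6469) / 0.896926 = (0.172087 + 0.480057) / 0.896926 = 0.727088
d₂ = d₁ − σ√T = 0.727088 − 0.896926 = -0.169839
e^{−rT} = 0.925132
N(−d₁) = 0.233586,  N(−d₂) = 0.567432
Put price V = K·e^{−rT}·N(−d₂) − S·N(−d₁) = 109.808839 − 58.036814 = 51.772026
φ(d₁) = (1/√(2π))·e^{−d₁²/2} = 0.306277
ν = S·φ(d₁)·√T = 123.805243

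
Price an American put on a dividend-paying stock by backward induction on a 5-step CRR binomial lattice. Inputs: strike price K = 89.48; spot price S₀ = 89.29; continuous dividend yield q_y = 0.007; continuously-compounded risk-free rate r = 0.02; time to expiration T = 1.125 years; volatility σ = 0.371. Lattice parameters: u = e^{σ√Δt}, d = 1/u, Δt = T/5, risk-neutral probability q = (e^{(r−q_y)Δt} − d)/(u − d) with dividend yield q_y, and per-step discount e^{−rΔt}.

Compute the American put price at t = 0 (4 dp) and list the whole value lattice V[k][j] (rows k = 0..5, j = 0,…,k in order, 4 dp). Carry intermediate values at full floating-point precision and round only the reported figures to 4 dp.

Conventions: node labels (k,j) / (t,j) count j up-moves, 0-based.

price = 14.0282
tree:
14.0282
20.1415 7.1138
27.8706 11.4231 2.2129
36.8152 17.8252 4.1503 0.0000
45.3135 26.6817 7.7838 0.0000 0.0000
52.4405 36.8152 14.5984 0.0000 0.0000 0.0000

params: Δt=0.22500 u=1.19242 d=0.83863 q=0.46440 e^(-rΔt)=0.99551
t_5 payoffs: 52.4405 36.8152 14.5984 0.0000 0.0000 0.0000
k=4: node(4,0) S=44.1665 payoff=45.3135 vs cont=44.9813 → 45.3135 [stop]  node(4,1) S=62.7983 payoff=26.6817 vs cont=26.3788 → 26.6817 [stop]  node(4,2) S=89.2900 payoff=0.1900 vs cont=7.7838 → 7.7838 [wait]  node(4,3) S=126.9573 payoff=0.0000 vs cont=0.0000 → 0.0000 [wait]  node(4,4) S=180.5148 payoff=0.0000 vs cont=0.0000 → 0.0000 [wait]
k=3: node(3,0) S=52.6648 payoff=36.8152 vs cont=36.4963 → 36.8152 [stop]  node(3,1) S=74.8816 payoff=14.5984 vs cont=17.8252 → 17.8252 [wait]  node(3,2) S=106.4707 payoff=0.0000 vs cont=4.1503 → 4.1503 [wait]  node(3,3) S=151.3858 payoff=0.0000 vs cont=0.0000 → 0.0000 [wait]
k=2: node(2,0) S=62.7983 payoff=26.6817 vs cont=27.8706 → 27.8706 [wait]  node(2,1) S=89.2900 payoff=0.1900 vs cont=11.4231 → 11.4231 [wait]  node(2,2) S=126.9573 payoff=0.0000 vs cont=2.2129 → 2.2129 [wait]
k=1: node(1,0) S=74.8816 payoff=14.5984 vs cont=20.1415 → 20.1415 [wait]  node(1,1) S=106.4707 payoff=0.0000 vs cont=7.1138 → 7.1138 [wait]
k=0: node(0,0) S=89.2900 payoff=0.1900 vs cont=14.0282 → 14.0282 [wait]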